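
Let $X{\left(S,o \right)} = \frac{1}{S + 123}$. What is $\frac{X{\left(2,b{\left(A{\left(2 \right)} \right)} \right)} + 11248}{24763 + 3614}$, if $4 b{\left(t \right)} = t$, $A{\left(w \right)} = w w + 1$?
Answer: $\frac{468667}{1182375} \approx 0.39638$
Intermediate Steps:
$A{\left(w \right)} = 1 + w^{2}$ ($A{\left(w \right)} = w^{2} + 1 = 1 + w^{2}$)
$b{\left(t \right)} = \frac{t}{4}$
$X{\left(S,o \right)} = \frac{1}{123 + S}$
$\frac{X{\left(2,b{\left(A{\left(2 \right)} \right)} \right)} + 11248}{24763 + 3614} = \frac{\frac{1}{123 + 2} + 11248}{24763 + 3614} = \frac{\frac{1}{125} + 11248}{28377} = \left(\frac{1}{125} + 11248\right) \frac{1}{28377} = \frac{1406001}{125} \cdot \frac{1}{28377} = \frac{468667}{1182375}$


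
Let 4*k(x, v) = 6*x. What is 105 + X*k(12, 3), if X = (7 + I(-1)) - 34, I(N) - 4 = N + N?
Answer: -345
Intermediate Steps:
I(N) = 4 + 2*N (I(N) = 4 + (N + N) = 4 + 2*N)
k(x, v) = 3*x/2 (k(x, v) = (6*x)/4 = 3*x/2)
X = -25 (X = (7 + (4 + 2*(-1))) - 34 = (7 + (4 - 2)) - 34 = (7 + 2) - 34 = 9 - 34 = -25)
105 + X*k(12, 3) = 105 - 75*12/2 = 105 - 25*18 = 105 - 450 = -345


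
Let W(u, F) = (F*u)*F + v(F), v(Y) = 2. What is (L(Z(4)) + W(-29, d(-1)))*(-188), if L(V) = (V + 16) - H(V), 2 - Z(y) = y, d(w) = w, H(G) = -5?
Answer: 1504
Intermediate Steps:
Z(y) = 2 - y
W(u, F) = 2 + u*F² (W(u, F) = (F*u)*F + 2 = u*F² + 2 = 2 + u*F²)
L(V) = 21 + V (L(V) = (V + 16) - 1*(-5) = (16 + V) + 5 = 21 + V)
(L(Z(4)) + W(-29, d(-1)))*(-188) = ((21 + (2 - 1*4)) + (2 - 29*(-1)²))*(-188) = ((21 + (2 - 4)) + (2 - 29*1))*(-188) = ((21 - 2) + (2 - 29))*(-188) = (19 - 27)*(-188) = -8*(-188) = 1504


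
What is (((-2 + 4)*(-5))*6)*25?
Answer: -1500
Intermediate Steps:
(((-2 + 4)*(-5))*6)*25 = ((2*(-5))*6)*25 = -10*6*25 = -60*25 = -1500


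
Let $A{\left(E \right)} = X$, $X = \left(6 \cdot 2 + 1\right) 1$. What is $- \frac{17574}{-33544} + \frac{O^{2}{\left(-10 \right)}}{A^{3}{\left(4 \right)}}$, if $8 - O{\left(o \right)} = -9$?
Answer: $\frac{24152147}{36848084} \approx 0.65545$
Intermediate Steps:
$X = 13$ ($X = \left(12 + 1\right) 1 = 13 \cdot 1 = 13$)
$O{\left(o \right)} = 17$ ($O{\left(o \right)} = 8 - -9 = 8 + 9 = 17$)
$A{\left(E \right)} = 13$
$- \frac{17574}{-33544} + \frac{O^{2}{\left(-10 \right)}}{A^{3}{\left(4 \right)}} = - \frac{17574}{-33544} + \frac{17^{2}}{13^{3}} = \left(-17574\right) \left(- \frac{1}{33544}\right) + \frac{289}{2197} = \frac{8787}{16772} + 289 \cdot \frac{1}{2197} = \frac{8787}{16772} + \frac{289}{2197} = \frac{24152147}{36848084}$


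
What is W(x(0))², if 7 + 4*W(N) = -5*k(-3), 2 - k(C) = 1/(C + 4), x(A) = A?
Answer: 9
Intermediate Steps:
k(C) = 2 - 1/(4 + C) (k(C) = 2 - 1/(C + 4) = 2 - 1/(4 + C))
W(N) = -3 (W(N) = -7/4 + (-5*(7 + 2*(-3))/(4 - 3))/4 = -7/4 + (-5*(7 - 6)/1)/4 = -7/4 + (-5)/4 = -7/4 + (-5*1)/4 = -7/4 + (¼)*(-5) = -7/4 - 5/4 = -3)
W(x(0))² = (-3)² = 9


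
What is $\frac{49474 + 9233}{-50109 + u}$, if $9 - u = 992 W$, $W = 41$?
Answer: $- \frac{5337}{8252} \approx -0.64675$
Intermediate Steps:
$u = -40663$ ($u = 9 - 992 \cdot 41 = 9 - 40672 = -40663$)
$\frac{49474 + 9233}{-50109 + u} = \frac{49474 + 9233}{-50109 - 40663} = \frac{58707}{-90772} = 58707 \left(- \frac{1}{90772}\right) = - \frac{5337}{8252}$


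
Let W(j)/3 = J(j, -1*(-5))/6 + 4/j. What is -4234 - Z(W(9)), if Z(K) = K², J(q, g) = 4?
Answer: -38206/9 ≈ -4245.1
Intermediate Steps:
W(j) = 2 + 12/j (W(j) = 3*(4/6 + 4/j) = 3*(4*(⅙) + 4/j) = 3*(⅔ + 4/j) = 2 + 12/j)
-4234 - Z(W(9)) = -4234 - (2 + 12/9)² = -4234 - (2 + 12*(⅑))² = -4234 - (2 + 4/3)² = -4234 - (10/3)² = -4234 - 1*100/9 = -4234 - 100/9 = -38206/9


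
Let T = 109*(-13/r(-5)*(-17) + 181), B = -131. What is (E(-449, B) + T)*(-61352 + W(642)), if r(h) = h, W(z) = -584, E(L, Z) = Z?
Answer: -4577132336/5 ≈ -9.1543e+8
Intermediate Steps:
T = 74556/5 (T = 109*(-13/(-5)*(-17) + 181) = 109*(-13*(-⅕)*(-17) + 181) = 109*((13/5)*(-17) + 181) = 109*(-221/5 + 181) = 109*(684/5) = 74556/5 ≈ 14911.)
(E(-449, B) + T)*(-61352 + W(642)) = (-131 + 74556/5)*(-61352 - 584) = (73901/5)*(-61936) = -4577132336/5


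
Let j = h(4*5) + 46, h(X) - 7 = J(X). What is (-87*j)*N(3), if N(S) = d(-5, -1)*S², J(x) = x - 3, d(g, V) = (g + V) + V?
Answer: 383670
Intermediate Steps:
d(g, V) = g + 2*V (d(g, V) = (V + g) + V = g + 2*V)
J(x) = -3 + x
N(S) = -7*S² (N(S) = (-5 + 2*(-1))*S² = (-5 - 2)*S² = -7*S²)
h(X) = 4 + X (h(X) = 7 + (-3 + X) = 4 + X)
j = 70 (j = (4 + 4*5) + 46 = (4 + 20) + 46 = 24 + 46 = 70)
(-87*j)*N(3) = (-87*70)*(-7*3²) = -(-42630)*9 = -6090*(-63) = 383670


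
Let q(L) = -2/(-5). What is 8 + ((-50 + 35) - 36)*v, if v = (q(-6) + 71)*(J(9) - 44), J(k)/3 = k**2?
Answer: -3623153/5 ≈ -7.2463e+5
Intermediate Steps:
J(k) = 3*k**2
q(L) = 2/5 (q(L) = -2*(-1/5) = 2/5)
v = 71043/5 (v = (2/5 + 71)*(3*9**2 - 44) = 357*(3*81 - 44)/5 = 357*(243 - 44)/5 = (357/5)*199 = 71043/5 ≈ 14209.)
8 + ((-50 + 35) - 36)*v = 8 + ((-50 + 35) - 36)*(71043/5) = 8 + (-15 - 36)*(71043/5) = 8 - 51*71043/5 = 8 - 3623193/5 = -3623153/5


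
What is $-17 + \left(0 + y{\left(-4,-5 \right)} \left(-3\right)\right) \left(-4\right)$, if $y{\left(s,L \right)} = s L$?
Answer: $223$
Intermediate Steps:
$y{\left(s,L \right)} = L s$
$-17 + \left(0 + y{\left(-4,-5 \right)} \left(-3\right)\right) \left(-4\right) = -17 + \left(0 + \left(-5\right) \left(-4\right) \left(-3\right)\right) \left(-4\right) = -17 + \left(0 + 20 \left(-3\right)\right) \left(-4\right) = -17 + \left(0 - 60\right) \left(-4\right) = -17 - -240 = -17 + 240 = 223$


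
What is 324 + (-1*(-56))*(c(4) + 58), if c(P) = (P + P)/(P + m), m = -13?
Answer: 31700/9 ≈ 3522.2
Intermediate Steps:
c(P) = 2*P/(-13 + P) (c(P) = (P + P)/(P - 13) = (2*P)/(-13 + P) = 2*P/(-13 + P))
324 + (-1*(-56))*(c(4) + 58) = 324 + (-1*(-56))*(2*4/(-13 + 4) + 58) = 324 + 56*(2*4/(-9) + 58) = 324 + 56*(2*4*(-⅑) + 58) = 324 + 56*(-8/9 + 58) = 324 + 56*(514/9) = 324 + 28784/9 = 31700/9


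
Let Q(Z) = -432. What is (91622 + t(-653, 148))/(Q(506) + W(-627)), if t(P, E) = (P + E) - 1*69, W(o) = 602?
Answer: 45524/85 ≈ 535.58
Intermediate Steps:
t(P, E) = -69 + E + P (t(P, E) = (E + P) - 69 = -69 + E + P)
(91622 + t(-653, 148))/(Q(506) + W(-627)) = (91622 + (-69 + 148 - 653))/(-432 + 602) = (91622 - 574)/170 = 91048*(1/170) = 45524/85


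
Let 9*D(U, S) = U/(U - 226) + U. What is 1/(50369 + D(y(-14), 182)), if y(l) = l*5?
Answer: 1332/67081183 ≈ 1.9857e-5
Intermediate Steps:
y(l) = 5*l
D(U, S) = U/9 + U/(9*(-226 + U)) (D(U, S) = (U/(U - 226) + U)/9 = (U/(-226 + U) + U)/9 = (U + U/(-226 + U))/9 = U/9 + U/(9*(-226 + U)))
1/(50369 + D(y(-14), 182)) = 1/(50369 + (5*(-14))*(-225 + 5*(-14))/(9*(-226 + 5*(-14)))) = 1/(50369 + (⅑)*(-70)*(-225 - 70)/(-226 - 70)) = 1/(50369 + (⅑)*(-70)*(-295)/(-296)) = 1/(50369 + (⅑)*(-70)*(-1/296)*(-295)) = 1/(50369 - 10325/1332) = 1/(67081183/1332) = 1332/67081183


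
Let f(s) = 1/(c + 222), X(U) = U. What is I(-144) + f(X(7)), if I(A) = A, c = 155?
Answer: -54287/377 ≈ -144.00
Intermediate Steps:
f(s) = 1/377 (f(s) = 1/(155 + 222) = 1/377)
I(-144) + f(X(7)) = -144 + 1/377 = -54287/377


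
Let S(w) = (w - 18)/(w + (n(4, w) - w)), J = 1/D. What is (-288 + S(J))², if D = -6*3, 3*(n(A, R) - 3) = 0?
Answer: 252079129/2916 ≈ 86447.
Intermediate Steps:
n(A, R) = 3 (n(A, R) = 3 + (⅓)*0 = 3 + 0 = 3)
D = -18
J = -1/18 (J = 1/(-18) = -1/18 ≈ -0.055556)
S(w) = -6 + w/3 (S(w) = (w - 18)/(w + (3 - w)) = (-18 + w)/3 = (-18 + w)*(⅓) = -6 + w/3)
(-288 + S(J))² = (-288 + (-6 + (⅓)*(-1/18)))² = (-288 + (-6 - 1/54))² = (-288 - 325/54)² = (-15877/54)² = 252079129/2916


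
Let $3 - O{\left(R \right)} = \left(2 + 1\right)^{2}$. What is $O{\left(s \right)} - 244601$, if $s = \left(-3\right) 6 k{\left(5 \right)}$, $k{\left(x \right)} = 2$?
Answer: $-244607$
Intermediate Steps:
$s = -36$ ($s = \left(-3\right) 6 \cdot 2 = \left(-18\right) 2 = -36$)
$O{\left(R \right)} = -6$ ($O{\left(R \right)} = 3 - \left(2 + 1\right)^{2} = 3 - 3^{2} = 3 - 9 = -6$)
$O{\left(s \right)} - 244601 = -6 - 244601 = -244607$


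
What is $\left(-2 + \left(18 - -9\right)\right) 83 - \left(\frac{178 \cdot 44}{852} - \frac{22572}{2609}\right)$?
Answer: $\frac{1152812189}{555717} \approx 2074.5$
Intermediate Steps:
$\left(-2 + \left(18 - -9\right)\right) 83 - \left(\frac{178 \cdot 44}{852} - \frac{22572}{2609}\right) = \left(-2 + \left(18 + 9\right)\right) 83 - \left(7832 \cdot \frac{1}{852} - \frac{22572}{2609}\right) = \left(-2 + 27\right) 83 - \left(\frac{1958}{213} - \frac{22572}{2609}\right) = 25 \cdot 83 - \frac{300586}{555717} = 2075 - \frac{300586}{555717} = \frac{1152812189}{555717}$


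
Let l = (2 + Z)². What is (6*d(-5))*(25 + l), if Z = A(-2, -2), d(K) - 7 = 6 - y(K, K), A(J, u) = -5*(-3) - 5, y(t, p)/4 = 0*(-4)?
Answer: 13182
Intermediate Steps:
y(t, p) = 0 (y(t, p) = 4*(0*(-4)) = 4*0 = 0)
A(J, u) = 10 (A(J, u) = 15 - 5 = 10)
d(K) = 13 (d(K) = 7 + (6 - 1*0) = 7 + (6 + 0) = 7 + 6 = 13)
Z = 10
l = 144 (l = (2 + 10)² = 12² = 144)
(6*d(-5))*(25 + l) = (6*13)*(25 + 144) = 78*169 = 13182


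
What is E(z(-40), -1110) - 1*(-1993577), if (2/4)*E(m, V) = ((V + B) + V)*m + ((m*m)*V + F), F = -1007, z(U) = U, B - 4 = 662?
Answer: -1436117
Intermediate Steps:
B = 666 (B = 4 + 662 = 666)
E(m, V) = -2014 + 2*V*m² + 2*m*(666 + 2*V) (E(m, V) = 2*(((V + 666) + V)*m + ((m*m)*V - 1007)) = 2*(((666 + V) + V)*m + (m²*V - 1007)) = 2*((666 + 2*V)*m + (V*m² - 1007)) = 2*(m*(666 + 2*V) + (-1007 + V*m²)) = 2*(-1007 + V*m² + m*(666 + 2*V)) = -2014 + 2*V*m² + 2*m*(666 + 2*V))
E(z(-40), -1110) - 1*(-1993577) = (-2014 + 1332*(-40) + 2*(-1110)*(-40)² + 4*(-1110)*(-40)) - 1*(-1993577) = (-2014 - 53280 + 2*(-1110)*1600 + 177600) + 1993577 = (-2014 - 53280 - 3552000 + 177600) + 1993577 = -3429694 + 1993577 = -1436117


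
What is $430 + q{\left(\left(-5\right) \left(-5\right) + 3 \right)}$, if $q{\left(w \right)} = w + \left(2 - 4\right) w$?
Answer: $402$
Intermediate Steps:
$q{\left(w \right)} = - w$ ($q{\left(w \right)} = w - 2 w = - w$)
$430 + q{\left(\left(-5\right) \left(-5\right) + 3 \right)} = 430 - \left(\left(-5\right) \left(-5\right) + 3\right) = 430 - \left(25 + 3\right) = 430 - 28 = 402$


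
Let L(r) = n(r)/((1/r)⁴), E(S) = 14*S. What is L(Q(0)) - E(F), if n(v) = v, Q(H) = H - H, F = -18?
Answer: 252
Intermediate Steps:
Q(H) = 0
L(r) = r⁵ (L(r) = r/((1/r)⁴) = r/(r⁻⁴) = r*r⁴ = r⁵)
L(Q(0)) - E(F) = 0⁵ - 14*(-18) = 0 - 1*(-252) = 0 + 252 = 252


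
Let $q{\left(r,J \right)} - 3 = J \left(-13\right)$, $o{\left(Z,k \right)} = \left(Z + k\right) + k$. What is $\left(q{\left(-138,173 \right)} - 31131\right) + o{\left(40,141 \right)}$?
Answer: $-33055$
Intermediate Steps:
$o{\left(Z,k \right)} = Z + 2 k$
$q{\left(r,J \right)} = 3 - 13 J$ ($q{\left(r,J \right)} = 3 + J \left(-13\right) = 3 - 13 J$)
$\left(q{\left(-138,173 \right)} - 31131\right) + o{\left(40,141 \right)} = \left(\left(3 - 2249\right) - 31131\right) + \left(40 + 2 \cdot 141\right) = \left(\left(3 - 2249\right) - 31131\right) + \left(40 + 282\right) = \left(-2246 - 31131\right) + 322 = -33377 + 322 = -33055$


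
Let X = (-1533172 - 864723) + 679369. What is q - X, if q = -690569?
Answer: 1027957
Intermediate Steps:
X = -1718526 (X = -2397895 + 679369 = -1718526)
q - X = -690569 - 1*(-1718526) = -690569 + 1718526 = 1027957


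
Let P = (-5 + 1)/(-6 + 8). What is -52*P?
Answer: 104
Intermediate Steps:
P = -2 (P = -4/2 = -4*½ = -2)
-52*P = -52*(-2) = 104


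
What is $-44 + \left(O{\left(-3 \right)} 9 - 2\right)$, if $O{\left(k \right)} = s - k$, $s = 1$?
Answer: $-10$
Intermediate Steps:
$O{\left(k \right)} = 1 - k$
$-44 + \left(O{\left(-3 \right)} 9 - 2\right) = -44 - \left(2 - \left(1 - -3\right) 9\right) = -44 - \left(2 - \left(1 + 3\right) 9\right) = -44 + \left(4 \cdot 9 - 2\right) = -44 + \left(36 - 2\right) = -44 + 34 = -10$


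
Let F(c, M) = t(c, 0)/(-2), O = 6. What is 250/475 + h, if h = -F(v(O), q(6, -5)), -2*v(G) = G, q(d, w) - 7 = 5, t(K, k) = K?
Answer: -37/38 ≈ -0.97368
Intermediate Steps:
q(d, w) = 12 (q(d, w) = 7 + 5 = 12)
v(G) = -G/2
F(c, M) = -c/2 (F(c, M) = c/(-2) = c*(-½) = -c/2)
h = -3/2 (h = -(-1)*(-½*6)/2 = -(-1)*(-3)/2 = -1*3/2 = -3/2 ≈ -1.5000)
250/475 + h = 250/475 - 3/2 = 250*(1/475) - 3/2 = 10/19 - 3/2 = -37/38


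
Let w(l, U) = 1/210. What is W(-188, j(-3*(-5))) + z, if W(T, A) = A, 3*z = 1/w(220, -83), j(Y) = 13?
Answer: 83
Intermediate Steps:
w(l, U) = 1/210
z = 70 (z = 1/(3*(1/210)) = (⅓)*210 = 70)
W(-188, j(-3*(-5))) + z = 13 + 70 = 83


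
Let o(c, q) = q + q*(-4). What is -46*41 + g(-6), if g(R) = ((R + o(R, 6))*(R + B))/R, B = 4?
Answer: -1894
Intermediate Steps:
o(c, q) = -3*q (o(c, q) = q - 4*q = -3*q)
g(R) = (-18 + R)*(4 + R)/R (g(R) = ((R - 3*6)*(R + 4))/R = ((R - 18)*(4 + R))/R = ((-18 + R)*(4 + R))/R = (-18 + R)*(4 + R)/R)
-46*41 + g(-6) = -46*41 + (-14 - 6 - 72/(-6)) = -1886 + (-14 - 6 - 72*(-⅙)) = -1886 + (-14 - 6 + 12) = -1886 - 8 = -1894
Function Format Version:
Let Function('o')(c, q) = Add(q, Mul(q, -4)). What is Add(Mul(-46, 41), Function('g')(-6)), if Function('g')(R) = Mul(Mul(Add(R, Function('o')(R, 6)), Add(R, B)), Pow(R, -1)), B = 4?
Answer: -1894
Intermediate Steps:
Function('o')(c, q) = Mul(-3, q) (Function('o')(c, q) = Add(q, Mul(-4, q)) = Mul(-3, q))
Function('g')(R) = Mul(Pow(R, -1), Add(-18, R), Add(4, R)) (Function('g')(R) = Mul(Mul(Add(R, Mul(-3, 6)), Add(R, 4)), Pow(R, -1)) = Mul(Mul(Add(R, -18), Add(4, R)), Pow(R, -1)) = Mul(Mul(Add(-18, R), Add(4, R)), Pow(R, -1)) = Mul(Pow(R, -1), Add(-18, R), Add(4, R)))
Add(Mul(-46, 41), Function('g')(-6)) = Add(Mul(-46, 41), Add(-14, -6, Mul(-72, Pow(-6, -1)))) = Add(-1886, Add(-14, -6, Mul(-72, Rational(-1, 6)))) = Add(-1886, Add(-14, -6, 12)) = Add(-1886, -8) = -1894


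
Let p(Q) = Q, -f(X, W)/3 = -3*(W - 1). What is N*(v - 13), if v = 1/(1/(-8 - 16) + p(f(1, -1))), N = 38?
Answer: -214814/433 ≈ -496.11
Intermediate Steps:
f(X, W) = -9 + 9*W (f(X, W) = -(-9)*(W - 1) = -(-9)*(-1 + W) = -3*(3 - 3*W) = -9 + 9*W)
v = -24/433 (v = 1/(1/(-8 - 16) + (-9 + 9*(-1))) = 1/(1/(-24) + (-9 - 9)) = 1/(-1/24 - 18) = 1/(-433/24) = -24/433 ≈ -0.055427)
N*(v - 13) = 38*(-24/433 - 13) = 38*(-5653/433) = -214814/433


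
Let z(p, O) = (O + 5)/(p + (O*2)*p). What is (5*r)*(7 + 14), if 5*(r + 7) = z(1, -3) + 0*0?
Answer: -3717/5 ≈ -743.40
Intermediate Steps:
z(p, O) = (5 + O)/(p + 2*O*p) (z(p, O) = (5 + O)/(p + (2*O)*p) = (5 + O)/(p + 2*O*p))
r = -177/25 (r = -7 + ((5 - 3)/(1*(1 + 2*(-3))) + 0*0)/5 = -7 + (1*2/(1 - 6) + 0)/5 = -7 + (1*2/(-5) + 0)/5 = -7 + (1*(-1/5)*2 + 0)/5 = -7 + (-2/5 + 0)/5 = -7 + (1/5)*(-2/5) = -7 - 2/25 = -177/25 ≈ -7.0800)
(5*r)*(7 + 14) = (5*(-177/25))*(7 + 14) = -177/5*21 = -3717/5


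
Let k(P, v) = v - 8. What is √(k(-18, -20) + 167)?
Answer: √139 ≈ 11.790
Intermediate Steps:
k(P, v) = -8 + v
√(k(-18, -20) + 167) = √((-8 - 20) + 167) = √(-28 + 167) = √139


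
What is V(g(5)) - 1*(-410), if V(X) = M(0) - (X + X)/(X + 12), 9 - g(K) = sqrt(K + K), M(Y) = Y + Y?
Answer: 176352/431 + 24*sqrt(10)/431 ≈ 409.35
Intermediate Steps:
M(Y) = 2*Y
g(K) = 9 - sqrt(2)*sqrt(K) (g(K) = 9 - sqrt(K + K) = 9 - sqrt(2*K) = 9 - sqrt(2)*sqrt(K))
V(X) = -2*X/(12 + X) (V(X) = 2*0 - (X + X)/(X + 12) = 0 - 2*X/(12 + X) = -2*X/(12 + X))
V(g(5)) - 1*(-410) = -2*(9 - sqrt(2)*sqrt(5))/(12 + (9 - sqrt(2)*sqrt(5))) - 1*(-410) = -2*(9 - sqrt(10))/(12 + (9 - sqrt(10))) + 410 = -2*(9 - sqrt(10))/(21 - sqrt(10)) + 410 = 410 - 2*(9 - sqrt(10))/(21 - sqrt(10))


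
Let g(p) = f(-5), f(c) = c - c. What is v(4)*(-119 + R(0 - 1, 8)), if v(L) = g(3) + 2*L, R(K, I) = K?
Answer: -960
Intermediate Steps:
f(c) = 0
g(p) = 0
v(L) = 2*L (v(L) = 0 + 2*L = 2*L)
v(4)*(-119 + R(0 - 1, 8)) = (2*4)*(-119 + (0 - 1)) = 8*(-119 - 1) = 8*(-120) = -960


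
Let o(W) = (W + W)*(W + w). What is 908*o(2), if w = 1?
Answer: 10896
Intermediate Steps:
o(W) = 2*W*(1 + W) (o(W) = (W + W)*(W + 1) = (2*W)*(1 + W) = 2*W*(1 + W))
908*o(2) = 908*(2*2*(1 + 2)) = 908*(2*2*3) = 908*12 = 10896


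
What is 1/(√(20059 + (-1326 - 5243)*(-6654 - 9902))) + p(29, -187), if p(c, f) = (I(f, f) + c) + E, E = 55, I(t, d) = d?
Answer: -103 + √2219927/15539489 ≈ -103.00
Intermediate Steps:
p(c, f) = 55 + c + f (p(c, f) = (f + c) + 55 = (c + f) + 55 = 55 + c + f)
1/(√(20059 + (-1326 - 5243)*(-6654 - 9902))) + p(29, -187) = 1/(√(20059 + (-1326 - 5243)*(-6654 - 9902))) + (55 + 29 - 187) = 1/(√(20059 - 6569*(-16556))) - 103 = 1/(√(20059 + 108756364)) - 103 = 1/(√108776423) - 103 = 1/(7*√2219927) - 103 = √2219927/15539489 - 103 = -103 + √2219927/15539489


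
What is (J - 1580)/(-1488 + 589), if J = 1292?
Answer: 288/899 ≈ 0.32036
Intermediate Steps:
(J - 1580)/(-1488 + 589) = (1292 - 1580)/(-1488 + 589) = -288/(-899) = -1/899*(-288) = 288/899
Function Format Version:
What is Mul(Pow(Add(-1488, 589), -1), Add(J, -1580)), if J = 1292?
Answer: Rational(288, 899) ≈ 0.32036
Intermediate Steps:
Mul(Pow(Add(-1488, 589), -1), Add(J, -1580)) = Mul(Pow(Add(-1488, 589), -1), Add(1292, -1580)) = Mul(Pow(-899, -1), -288) = Mul(Rational(-1, 899), -288) = Rational(288, 899)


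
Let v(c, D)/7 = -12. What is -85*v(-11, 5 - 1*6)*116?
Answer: 828240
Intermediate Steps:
v(c, D) = -84 (v(c, D) = 7*(-12) = -84)
-85*v(-11, 5 - 1*6)*116 = -85*(-84)*116 = 7140*116 = 828240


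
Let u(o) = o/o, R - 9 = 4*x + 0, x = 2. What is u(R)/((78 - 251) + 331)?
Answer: 1/158 ≈ 0.0063291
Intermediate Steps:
R = 17 (R = 9 + (4*2 + 0) = 9 + (8 + 0) = 9 + 8 = 17)
u(o) = 1
u(R)/((78 - 251) + 331) = 1/((78 - 251) + 331) = 1/(-173 + 331) = 1/158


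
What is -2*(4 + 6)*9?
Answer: -180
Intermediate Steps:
-2*(4 + 6)*9 = -2*10*9 = -20*9 = -180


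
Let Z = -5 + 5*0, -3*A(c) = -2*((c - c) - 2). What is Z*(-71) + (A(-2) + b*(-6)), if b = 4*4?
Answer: 773/3 ≈ 257.67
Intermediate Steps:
A(c) = -4/3 (A(c) = -(-2)*((c - c) - 2)/3 = -(-2)*(0 - 2)/3 = -(-2)*(-2)/3 = -⅓*4 = -4/3)
b = 16
Z = -5 (Z = -5 + 0 = -5)
Z*(-71) + (A(-2) + b*(-6)) = -5*(-71) + (-4/3 + 16*(-6)) = 355 + (-4/3 - 96) = 355 - 292/3 = 773/3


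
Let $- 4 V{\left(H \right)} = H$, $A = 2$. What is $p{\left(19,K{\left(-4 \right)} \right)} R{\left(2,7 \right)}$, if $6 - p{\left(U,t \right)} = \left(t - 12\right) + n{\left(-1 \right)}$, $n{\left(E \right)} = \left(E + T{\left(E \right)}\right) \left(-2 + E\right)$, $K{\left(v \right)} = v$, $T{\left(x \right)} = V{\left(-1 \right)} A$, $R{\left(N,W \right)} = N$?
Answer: $41$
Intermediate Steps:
$V{\left(H \right)} = - \frac{H}{4}$
$T{\left(x \right)} = \frac{1}{2}$ ($T{\left(x \right)} = \left(- \frac{1}{4}\right) \left(-1\right) 2 = \frac{1}{4} \cdot 2 = \frac{1}{2}$)
$n{\left(E \right)} = \left(\frac{1}{2} + E\right) \left(-2 + E\right)$ ($n{\left(E \right)} = \left(E + \frac{1}{2}\right) \left(-2 + E\right) = \left(\frac{1}{2} + E\right) \left(-2 + E\right)$)
$p{\left(U,t \right)} = \frac{33}{2} - t$ ($p{\left(U,t \right)} = 6 - \left(\left(t - 12\right) - \left(- \frac{1}{2} - 1\right)\right) = 6 - \left(\left(-12 + t\right) + \left(-1 + 1 + \frac{3}{2}\right)\right) = 6 - \left(\left(-12 + t\right) + \frac{3}{2}\right) = 6 - \left(- \frac{21}{2} + t\right) = \frac{33}{2} - t$)
$p{\left(19,K{\left(-4 \right)} \right)} R{\left(2,7 \right)} = \left(\frac{33}{2} - -4\right) 2 = \left(\frac{33}{2} + 4\right) 2 = \frac{41}{2} \cdot 2 = 41$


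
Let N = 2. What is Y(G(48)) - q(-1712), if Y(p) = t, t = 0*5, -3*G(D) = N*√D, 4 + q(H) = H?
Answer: 1716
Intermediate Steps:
q(H) = -4 + H
G(D) = -2*√D/3
t = 0
Y(p) = 0
Y(G(48)) - q(-1712) = 0 - (-4 - 1712) = 0 - 1*(-1716) = 0 + 1716 = 1716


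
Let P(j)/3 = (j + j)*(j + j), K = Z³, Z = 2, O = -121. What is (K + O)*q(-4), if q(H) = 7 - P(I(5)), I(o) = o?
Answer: 33109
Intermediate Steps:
K = 8 (K = 2³ = 8)
P(j) = 12*j² (P(j) = 3*((j + j)*(j + j)) = 3*((2*j)*(2*j)) = 3*(4*j²) = 12*j²)
q(H) = -293 (q(H) = 7 - 12*5² = 7 - 12*25 = 7 - 1*300 = 7 - 300 = -293)
(K + O)*q(-4) = (8 - 121)*(-293) = -113*(-293) = 33109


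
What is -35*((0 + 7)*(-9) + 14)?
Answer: 1715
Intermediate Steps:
-35*((0 + 7)*(-9) + 14) = -35*(7*(-9) + 14) = -35*(-63 + 14) = -35*(-49) = 1715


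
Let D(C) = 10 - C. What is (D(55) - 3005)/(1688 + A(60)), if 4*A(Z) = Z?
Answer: -3050/1703 ≈ -1.7910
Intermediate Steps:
A(Z) = Z/4
(D(55) - 3005)/(1688 + A(60)) = ((10 - 1*55) - 3005)/(1688 + (1/4)*60) = ((10 - 55) - 3005)/(1688 + 15) = (-45 - 3005)/1703 = -3050*1/1703 = -3050/1703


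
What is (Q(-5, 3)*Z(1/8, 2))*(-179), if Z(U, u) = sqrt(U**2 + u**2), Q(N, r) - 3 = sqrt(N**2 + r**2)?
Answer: 179*sqrt(257)*(-3 - sqrt(34))/8 ≈ -3167.6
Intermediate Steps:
Q(N, r) = 3 + sqrt(N**2 + r**2)
(Q(-5, 3)*Z(1/8, 2))*(-179) = ((3 + sqrt((-5)**2 + 3**2))*sqrt((1/8)**2 + 2**2))*(-179) = ((3 + sqrt(25 + 9))*sqrt((1/8)**2 + 4))*(-179) = ((3 + sqrt(34))*sqrt(1/64 + 4))*(-179) = ((3 + sqrt(34))*sqrt(257/64))*(-179) = ((3 + sqrt(34))*(sqrt(257)/8))*(-179) = (sqrt(257)*(3 + sqrt(34))/8)*(-179) = -179*sqrt(257)*(3 + sqrt(34))/8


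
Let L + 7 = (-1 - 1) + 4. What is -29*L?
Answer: 145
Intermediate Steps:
L = -5 (L = -7 + ((-1 - 1) + 4) = -7 + (-2 + 4) = -7 + 2 = -5)
-29*L = -29*(-5) = 145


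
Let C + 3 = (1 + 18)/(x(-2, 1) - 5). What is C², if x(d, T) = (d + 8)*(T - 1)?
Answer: 1156/25 ≈ 46.240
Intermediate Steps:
x(d, T) = (-1 + T)*(8 + d) (x(d, T) = (8 + d)*(-1 + T) = (-1 + T)*(8 + d))
C = -34/5 (C = -3 + (1 + 18)/((-8 - 1*(-2) + 8*1 + 1*(-2)) - 5) = -3 + 19/((-8 + 2 + 8 - 2) - 5) = -3 + 19/(0 - 5) = -3 + 19/(-5) = -3 + 19*(-⅕) = -3 - 19/5 = -34/5 ≈ -6.8000)
C² = (-34/5)² = 1156/25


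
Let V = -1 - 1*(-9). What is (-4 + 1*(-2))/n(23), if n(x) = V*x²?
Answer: -3/2116 ≈ -0.0014178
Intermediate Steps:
V = 8 (V = -1 + 9 = 8)
n(x) = 8*x²
(-4 + 1*(-2))/n(23) = (-4 + 1*(-2))/((8*23²)) = (-4 - 2)/((8*529)) = -6/4232 = -6*1/4232 = -3/2116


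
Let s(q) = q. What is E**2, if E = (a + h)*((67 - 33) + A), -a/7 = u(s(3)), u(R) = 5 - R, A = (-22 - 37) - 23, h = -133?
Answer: 49787136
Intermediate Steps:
A = -82 (A = -59 - 23 = -82)
a = -14 (a = -7*(5 - 1*3) = -7*(5 - 3) = -7*2 = -14)
E = 7056 (E = (-14 - 133)*((67 - 33) - 82) = -147*(34 - 82) = -147*(-48) = 7056)
E**2 = 7056**2 = 49787136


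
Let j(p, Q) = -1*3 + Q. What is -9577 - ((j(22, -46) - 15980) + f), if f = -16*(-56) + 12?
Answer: 5544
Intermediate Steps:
j(p, Q) = -3 + Q
f = 908 (f = 896 + 12 = 908)
-9577 - ((j(22, -46) - 15980) + f) = -9577 - (((-3 - 46) - 15980) + 908) = -9577 - ((-49 - 15980) + 908) = -9577 - (-16029 + 908) = -9577 - 1*(-15121) = -9577 + 15121 = 5544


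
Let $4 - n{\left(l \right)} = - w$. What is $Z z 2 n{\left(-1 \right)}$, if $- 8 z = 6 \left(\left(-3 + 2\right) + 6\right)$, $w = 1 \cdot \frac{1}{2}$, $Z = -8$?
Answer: $270$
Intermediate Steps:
$w = \frac{1}{2}$ ($w = 1 \cdot \frac{1}{2} = \frac{1}{2} \approx 0.5$)
$z = - \frac{15}{4}$ ($z = - \frac{6 \left(\left(-3 + 2\right) + 6\right)}{8} = - \frac{6 \left(-1 + 6\right)}{8} = - \frac{6 \cdot 5}{8} = \left(- \frac{1}{8}\right) 30 = - \frac{15}{4} \approx -3.75$)
$n{\left(l \right)} = \frac{9}{2}$ ($n{\left(l \right)} = 4 - \left(-1\right) \frac{1}{2} = 4 - - \frac{1}{2} = 4 + \frac{1}{2} = \frac{9}{2}$)
$Z z 2 n{\left(-1 \right)} = - 8 \left(- \frac{15}{4}\right) 2 \cdot \frac{9}{2} = - 8 \left(\left(- \frac{15}{2}\right) \frac{9}{2}\right) = \left(-8\right) \left(- \frac{135}{4}\right) = 270$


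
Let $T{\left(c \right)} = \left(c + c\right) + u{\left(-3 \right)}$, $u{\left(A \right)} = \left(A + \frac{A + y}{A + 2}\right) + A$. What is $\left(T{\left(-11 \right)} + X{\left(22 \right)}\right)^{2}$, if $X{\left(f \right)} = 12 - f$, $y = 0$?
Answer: $1225$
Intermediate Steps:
$u{\left(A \right)} = 2 A + \frac{A}{2 + A}$ ($u{\left(A \right)} = \left(A + \frac{A + 0}{A + 2}\right) + A = \left(A + \frac{A}{2 + A}\right) + A = 2 A + \frac{A}{2 + A}$)
$T{\left(c \right)} = -3 + 2 c$ ($T{\left(c \right)} = \left(c + c\right) - \frac{3 \left(5 + 2 \left(-3\right)\right)}{2 - 3} = 2 c - \frac{3 \left(5 - 6\right)}{-1} = 2 c - \left(-3\right) \left(-1\right) = 2 c - 3 = -3 + 2 c$)
$\left(T{\left(-11 \right)} + X{\left(22 \right)}\right)^{2} = \left(\left(-3 + 2 \left(-11\right)\right) + \left(12 - 22\right)\right)^{2} = \left(\left(-3 - 22\right) + \left(12 - 22\right)\right)^{2} = \left(-25 - 10\right)^{2} = \left(-35\right)^{2} = 1225$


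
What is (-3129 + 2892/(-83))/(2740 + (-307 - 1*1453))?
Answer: -262599/81340 ≈ -3.2284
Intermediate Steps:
(-3129 + 2892/(-83))/(2740 + (-307 - 1*1453)) = (-3129 + 2892*(-1/83))/(2740 + (-307 - 1453)) = (-3129 - 2892/83)/(2740 - 1760) = -262599/83/980 = -262599/83*1/980 = -262599/81340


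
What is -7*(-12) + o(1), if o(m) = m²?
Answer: 85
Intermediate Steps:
-7*(-12) + o(1) = -7*(-12) + 1² = 84 + 1 = 85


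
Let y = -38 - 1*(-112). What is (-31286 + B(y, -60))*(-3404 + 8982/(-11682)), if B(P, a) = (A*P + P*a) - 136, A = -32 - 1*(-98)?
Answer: 68451931710/649 ≈ 1.0547e+8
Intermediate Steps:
A = 66 (A = -32 + 98 = 66)
y = 74 (y = -38 + 112 = 74)
B(P, a) = -136 + 66*P + P*a (B(P, a) = (66*P + P*a) - 136 = -136 + 66*P + P*a)
(-31286 + B(y, -60))*(-3404 + 8982/(-11682)) = (-31286 + (-136 + 66*74 + 74*(-60)))*(-3404 + 8982/(-11682)) = (-31286 + (-136 + 4884 - 4440))*(-3404 + 8982*(-1/11682)) = (-31286 + 308)*(-3404 - 499/649) = -30978*(-2209695/649) = 68451931710/649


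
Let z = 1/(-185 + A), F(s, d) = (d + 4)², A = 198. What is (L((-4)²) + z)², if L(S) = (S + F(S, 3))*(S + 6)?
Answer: 345625281/169 ≈ 2.0451e+6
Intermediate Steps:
F(s, d) = (4 + d)²
z = 1/13 (z = 1/(-185 + 198) = 1/13 ≈ 0.076923)
L(S) = (6 + S)*(49 + S) (L(S) = (S + (4 + 3)²)*(S + 6) = (S + 7²)*(6 + S) = (S + 49)*(6 + S) = (49 + S)*(6 + S) = (6 + S)*(49 + S))
(L((-4)²) + z)² = ((294 + ((-4)²)² + 55*(-4)²) + 1/13)² = ((294 + 16² + 55*16) + 1/13)² = ((294 + 256 + 880) + 1/13)² = (1430 + 1/13)² = (18591/13)² = 345625281/169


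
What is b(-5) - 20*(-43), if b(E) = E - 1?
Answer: 854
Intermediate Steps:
b(E) = -1 + E
b(-5) - 20*(-43) = (-1 - 5) - 20*(-43) = -6 + 860 = 854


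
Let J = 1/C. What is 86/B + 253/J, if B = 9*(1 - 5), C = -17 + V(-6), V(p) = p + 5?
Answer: -82015/18 ≈ -4556.4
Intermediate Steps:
V(p) = 5 + p
C = -18 (C = -17 + (5 - 6) = -17 - 1 = -18)
B = -36 (B = 9*(-4) = -36)
J = -1/18 (J = 1/(-18) = -1/18 ≈ -0.055556)
86/B + 253/J = 86/(-36) + 253/(-1/18) = 86*(-1/36) + 253*(-18) = -43/18 - 4554 = -82015/18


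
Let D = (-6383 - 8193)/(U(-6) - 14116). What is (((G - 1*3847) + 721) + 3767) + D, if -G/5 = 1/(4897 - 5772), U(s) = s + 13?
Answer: 1585241984/2469075 ≈ 642.04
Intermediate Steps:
U(s) = 13 + s
G = 1/175 (G = -5/(4897 - 5772) = -5/(-875) = -5*(-1/875) = 1/175 ≈ 0.0057143)
D = 14576/14109 (D = (-6383 - 8193)/((13 - 6) - 14116) = -14576/(7 - 14116) = -14576/(-14109) = -14576*(-1/14109) = 14576/14109 ≈ 1.0331)
(((G - 1*3847) + 721) + 3767) + D = (((1/175 - 1*3847) + 721) + 3767) + 14576/14109 = (((1/175 - 3847) + 721) + 3767) + 14576/14109 = ((-673224/175 + 721) + 3767) + 14576/14109 = (-547049/175 + 3767) + 14576/14109 = 112176/175 + 14576/14109 = 1585241984/2469075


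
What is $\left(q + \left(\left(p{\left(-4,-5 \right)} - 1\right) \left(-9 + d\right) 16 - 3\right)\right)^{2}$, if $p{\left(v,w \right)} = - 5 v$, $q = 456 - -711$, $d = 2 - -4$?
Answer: $63504$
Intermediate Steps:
$d = 6$ ($d = 2 + 4 = 6$)
$q = 1167$ ($q = 456 + 711 = 1167$)
$\left(q + \left(\left(p{\left(-4,-5 \right)} - 1\right) \left(-9 + d\right) 16 - 3\right)\right)^{2} = \left(1167 + \left(\left(\left(-5\right) \left(-4\right) - 1\right) \left(-9 + 6\right) 16 - 3\right)\right)^{2} = \left(1167 + \left(\left(20 - 1\right) \left(-3\right) 16 - 3\right)\right)^{2} = \left(1167 + \left(19 \left(-3\right) 16 - 3\right)\right)^{2} = \left(1167 - 915\right)^{2} = 252^{2} = 63504$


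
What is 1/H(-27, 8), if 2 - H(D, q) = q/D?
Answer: 27/62 ≈ 0.43548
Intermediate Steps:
H(D, q) = 2 - q/D
1/H(-27, 8) = 1/(2 - 1*8/(-27)) = 1/(2 - 1*8*(-1/27)) = 1/(2 + 8/27) = 1/(62/27) = 27/62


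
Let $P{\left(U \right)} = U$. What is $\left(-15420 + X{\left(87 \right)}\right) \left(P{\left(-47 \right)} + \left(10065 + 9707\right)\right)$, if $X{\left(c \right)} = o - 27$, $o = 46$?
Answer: $-303784725$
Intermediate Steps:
$X{\left(c \right)} = 19$ ($X{\left(c \right)} = 46 - 27 = 19$)
$\left(-15420 + X{\left(87 \right)}\right) \left(P{\left(-47 \right)} + \left(10065 + 9707\right)\right) = \left(-15420 + 19\right) \left(-47 + \left(10065 + 9707\right)\right) = - 15401 \left(-47 + 19772\right) = \left(-15401\right) 19725 = -303784725$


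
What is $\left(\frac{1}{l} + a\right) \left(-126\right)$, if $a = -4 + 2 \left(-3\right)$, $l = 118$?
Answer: $\frac{74277}{59} \approx 1258.9$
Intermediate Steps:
$a = -10$ ($a = -4 - 6 = -10$)
$\left(\frac{1}{l} + a\right) \left(-126\right) = \left(\frac{1}{118} - 10\right) \left(-126\right) = \left(- \frac{1179}{118}\right) \left(-126\right) = \frac{74277}{59}$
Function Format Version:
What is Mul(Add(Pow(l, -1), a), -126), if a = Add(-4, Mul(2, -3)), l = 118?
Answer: Rational(74277, 59) ≈ 1258.9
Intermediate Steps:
a = -10 (a = Add(-4, -6) = -10)
Mul(Add(Pow(l, -1), a), -126) = Mul(Add(Pow(118, -1), -10), -126) = Mul(Add(Rational(1, 118), -10), -126) = Mul(Rational(-1179, 118), -126) = Rational(74277, 59)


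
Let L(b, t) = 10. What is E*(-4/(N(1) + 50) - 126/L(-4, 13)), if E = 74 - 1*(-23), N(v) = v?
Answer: -313601/255 ≈ -1229.8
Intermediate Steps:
E = 97 (E = 74 + 23 = 97)
E*(-4/(N(1) + 50) - 126/L(-4, 13)) = 97*(-4/(1 + 50) - 126/10) = 97*(-4/51 - 126*1/10) = 97*(-4*1/51 - 63/5) = 97*(-4/51 - 63/5) = 97*(-3233/255) = -313601/255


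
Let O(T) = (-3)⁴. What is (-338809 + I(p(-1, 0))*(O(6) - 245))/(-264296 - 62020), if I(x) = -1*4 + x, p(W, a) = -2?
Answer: 337825/326316 ≈ 1.0353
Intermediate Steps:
O(T) = 81
I(x) = -4 + x
(-338809 + I(p(-1, 0))*(O(6) - 245))/(-264296 - 62020) = (-338809 + (-4 - 2)*(81 - 245))/(-264296 - 62020) = (-338809 - 6*(-164))/(-326316) = (-338809 + 984)*(-1/326316) = -337825*(-1/326316) = 337825/326316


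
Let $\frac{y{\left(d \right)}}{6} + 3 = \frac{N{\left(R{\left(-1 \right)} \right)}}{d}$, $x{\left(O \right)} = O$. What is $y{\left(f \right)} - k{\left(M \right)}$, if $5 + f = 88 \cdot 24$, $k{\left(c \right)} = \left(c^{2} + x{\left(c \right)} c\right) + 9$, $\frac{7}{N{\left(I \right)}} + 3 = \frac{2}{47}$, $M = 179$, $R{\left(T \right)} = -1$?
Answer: $- \frac{2682256733}{41839} \approx -64109.0$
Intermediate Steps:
$N{\left(I \right)} = - \frac{329}{139}$ ($N{\left(I \right)} = \frac{7}{-3 + \frac{2}{47}} = \frac{7}{- \frac{139}{47}} = 7 \left(- \frac{47}{139}\right) = - \frac{329}{139}$)
$k{\left(c \right)} = 9 + 2 c^{2}$ ($k{\left(c \right)} = \left(c^{2} + c c\right) + 9 = \left(c^{2} + c^{2}\right) + 9 = 2 c^{2} + 9 = 9 + 2 c^{2}$)
$f = 2107$ ($f = -5 + 88 \cdot 24 = -5 + 2112 = 2107$)
$y{\left(d \right)} = -18 - \frac{1974}{139 d}$ ($y{\left(d \right)} = -18 + 6 \left(- \frac{329}{139 d}\right) = -18 - \frac{1974}{139 d}$)
$y{\left(f \right)} - k{\left(M \right)} = \left(-18 - \frac{1974}{139 \cdot 2107}\right) - \left(9 + 2 \cdot 179^{2}\right) = \left(-18 - \frac{282}{41839}\right) - \left(9 + 2 \cdot 32041\right) = \left(-18 - \frac{282}{41839}\right) - \left(9 + 64082\right) = - \frac{753384}{41839} - 64091 = - \frac{2682256733}{41839}$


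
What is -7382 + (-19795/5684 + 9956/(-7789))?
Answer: -327031667391/44272676 ≈ -7386.8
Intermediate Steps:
-7382 + (-19795/5684 + 9956/(-7789)) = -7382 + (-19795*1/5684 + 9956*(-1/7789)) = -7382 + (-19795/5684 - 9956/7789) = -7382 - 210773159/44272676 = -327031667391/44272676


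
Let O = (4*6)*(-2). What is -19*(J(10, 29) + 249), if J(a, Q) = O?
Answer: -3819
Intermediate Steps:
O = -48 (O = 24*(-2) = -48)
J(a, Q) = -48
-19*(J(10, 29) + 249) = -19*(-48 + 249) = -19*201 = -3819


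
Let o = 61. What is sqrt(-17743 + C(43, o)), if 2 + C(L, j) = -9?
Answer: I*sqrt(17754) ≈ 133.24*I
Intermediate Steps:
C(L, j) = -11 (C(L, j) = -2 - 9 = -11)
sqrt(-17743 + C(43, o)) = sqrt(-17743 - 11) = sqrt(-17754) = I*sqrt(17754)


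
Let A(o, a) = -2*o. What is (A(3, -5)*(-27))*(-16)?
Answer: -2592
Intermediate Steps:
(A(3, -5)*(-27))*(-16) = (-2*3*(-27))*(-16) = -6*(-27)*(-16) = 162*(-16) = -2592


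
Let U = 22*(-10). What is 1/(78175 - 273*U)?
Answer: 1/138235 ≈ 7.2341e-6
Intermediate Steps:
U = -220
1/(78175 - 273*U) = 1/(78175 - 273*(-220)) = 1/(78175 + 60060) = 1/138235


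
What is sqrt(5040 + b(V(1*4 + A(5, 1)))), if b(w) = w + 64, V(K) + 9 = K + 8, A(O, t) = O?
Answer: 6*sqrt(142) ≈ 71.498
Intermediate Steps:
V(K) = -1 + K (V(K) = -9 + (K + 8) = -9 + (8 + K) = -1 + K)
b(w) = 64 + w
sqrt(5040 + b(V(1*4 + A(5, 1)))) = sqrt(5040 + (64 + (-1 + (1*4 + 5)))) = sqrt(5040 + (64 + (-1 + (4 + 5)))) = sqrt(5040 + (64 + (-1 + 9))) = sqrt(5040 + (64 + 8)) = sqrt(5040 + 72) = sqrt(5112) = 6*sqrt(142)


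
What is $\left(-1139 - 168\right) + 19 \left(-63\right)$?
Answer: $-2504$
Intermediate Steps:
$\left(-1139 - 168\right) + 19 \left(-63\right) = -1307 - 1197 = -2504$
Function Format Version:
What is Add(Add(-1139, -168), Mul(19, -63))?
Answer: -2504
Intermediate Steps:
Add(Add(-1139, -168), Mul(19, -63)) = Add(-1307, -1197) = -2504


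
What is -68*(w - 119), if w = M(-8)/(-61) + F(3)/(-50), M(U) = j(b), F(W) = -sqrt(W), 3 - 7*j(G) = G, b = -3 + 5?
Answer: 3455352/427 - 34*sqrt(3)/25 ≈ 8089.8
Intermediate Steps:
b = 2
j(G) = 3/7 - G/7
M(U) = 1/7 (M(U) = 3/7 - 1/7*2 = 3/7 - 2/7 = 1/7)
w = -1/427 + sqrt(3)/50 (w = (1/7)/(-61) - sqrt(3)/(-50) = (1/7)*(-1/61) - sqrt(3)*(-1/50) = -1/427 + sqrt(3)/50 ≈ 0.032299)
-68*(w - 119) = -68*((-1/427 + sqrt(3)/50) - 119) = -68*(-50814/427 + sqrt(3)/50) = 3455352/427 - 34*sqrt(3)/25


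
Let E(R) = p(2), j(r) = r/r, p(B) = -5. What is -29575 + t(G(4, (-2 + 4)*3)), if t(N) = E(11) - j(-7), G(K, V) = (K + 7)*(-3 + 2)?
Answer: -29581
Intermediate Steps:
j(r) = 1
E(R) = -5
G(K, V) = -7 - K (G(K, V) = (7 + K)*(-1) = -7 - K)
t(N) = -6 (t(N) = -5 - 1*1 = -5 - 1 = -6)
-29575 + t(G(4, (-2 + 4)*3)) = -29575 - 6 = -29581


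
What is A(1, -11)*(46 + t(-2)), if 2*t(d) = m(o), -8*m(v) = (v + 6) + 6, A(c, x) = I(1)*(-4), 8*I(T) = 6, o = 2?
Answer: -1083/8 ≈ -135.38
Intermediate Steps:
I(T) = 3/4 (I(T) = (1/8)*6 = 3/4)
A(c, x) = -3 (A(c, x) = (3/4)*(-4) = -3)
m(v) = -3/2 - v/8 (m(v) = -((v + 6) + 6)/8 = -((6 + v) + 6)/8 = -(12 + v)/8 = -3/2 - v/8)
t(d) = -7/8 (t(d) = (-3/2 - 1/8*2)/2 = (-3/2 - 1/4)/2 = (1/2)*(-7/4) = -7/8)
A(1, -11)*(46 + t(-2)) = -3*(46 - 7/8) = -3*361/8 = -1083/8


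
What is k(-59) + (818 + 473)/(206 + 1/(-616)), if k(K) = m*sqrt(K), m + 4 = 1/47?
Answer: 795256/126895 - 187*I*sqrt(59)/47 ≈ 6.267 - 30.561*I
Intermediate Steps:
m = -187/47 (m = -4 + 1/47 = -187/47 ≈ -3.9787)
k(K) = -187*sqrt(K)/47
k(-59) + (818 + 473)/(206 + 1/(-616)) = -187*I*sqrt(59)/47 + (818 + 473)/(206 + 1/(-616)) = -187*I*sqrt(59)/47 + 1291/(206 - 1/616) = -187*I*sqrt(59)/47 + 1291/(126895/616) = -187*I*sqrt(59)/47 + 1291*(616/126895) = -187*I*sqrt(59)/47 + 795256/126895 = 795256/126895 - 187*I*sqrt(59)/47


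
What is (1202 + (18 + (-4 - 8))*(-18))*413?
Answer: 451822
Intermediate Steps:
(1202 + (18 + (-4 - 8))*(-18))*413 = (1202 + (18 - 12)*(-18))*413 = (1202 + 6*(-18))*413 = (1202 - 108)*413 = 1094*413 = 451822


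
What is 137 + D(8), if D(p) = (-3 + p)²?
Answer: 162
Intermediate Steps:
137 + D(8) = 137 + (-3 + 8)² = 137 + 5² = 137 + 25 = 162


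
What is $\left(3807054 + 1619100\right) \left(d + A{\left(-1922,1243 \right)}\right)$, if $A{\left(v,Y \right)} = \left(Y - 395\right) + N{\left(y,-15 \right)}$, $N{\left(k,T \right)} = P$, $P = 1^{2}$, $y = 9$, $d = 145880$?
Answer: $796174150266$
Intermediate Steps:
$P = 1$
$N{\left(k,T \right)} = 1$
$A{\left(v,Y \right)} = -394 + Y$ ($A{\left(v,Y \right)} = \left(Y - 395\right) + 1 = \left(-395 + Y\right) + 1 = -394 + Y$)
$\left(3807054 + 1619100\right) \left(d + A{\left(-1922,1243 \right)}\right) = \left(3807054 + 1619100\right) \left(145880 + \left(-394 + 1243\right)\right) = 5426154 \left(145880 + 849\right) = 5426154 \cdot 146729 = 796174150266$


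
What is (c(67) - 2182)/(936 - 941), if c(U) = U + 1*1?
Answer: 2114/5 ≈ 422.80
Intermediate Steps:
c(U) = 1 + U (c(U) = U + 1 = 1 + U)
(c(67) - 2182)/(936 - 941) = ((1 + 67) - 2182)/(936 - 941) = (68 - 2182)/(-5) = -2114*(-⅕) = 2114/5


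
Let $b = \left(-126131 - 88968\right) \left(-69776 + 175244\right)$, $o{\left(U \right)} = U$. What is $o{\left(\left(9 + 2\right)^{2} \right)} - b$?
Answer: $22686061453$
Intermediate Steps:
$b = -22686061332$ ($b = \left(-215099\right) 105468 = -22686061332$)
$o{\left(\left(9 + 2\right)^{2} \right)} - b = \left(9 + 2\right)^{2} - -22686061332 = 11^{2} + 22686061332 = 121 + 22686061332 = 22686061453$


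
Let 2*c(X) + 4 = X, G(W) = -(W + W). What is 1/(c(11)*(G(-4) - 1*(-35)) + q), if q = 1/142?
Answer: 71/10686 ≈ 0.0066442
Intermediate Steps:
G(W) = -2*W
q = 1/142 ≈ 0.0070423
c(X) = -2 + X/2
1/(c(11)*(G(-4) - 1*(-35)) + q) = 1/((-2 + (1/2)*11)*(-2*(-4) - 1*(-35)) + 1/142) = 1/((-2 + 11/2)*(8 + 35) + 1/142) = 1/((7/2)*43 + 1/142) = 1/(301/2 + 1/142) = 1/(10686/71) = 71/10686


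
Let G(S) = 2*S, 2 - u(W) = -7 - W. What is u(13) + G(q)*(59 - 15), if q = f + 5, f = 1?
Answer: 550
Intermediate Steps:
q = 6 (q = 1 + 5 = 6)
u(W) = 9 + W (u(W) = 2 - (-7 - W) = 2 + (7 + W) = 9 + W)
u(13) + G(q)*(59 - 15) = (9 + 13) + (2*6)*(59 - 15) = 22 + 12*44 = 22 + 528 = 550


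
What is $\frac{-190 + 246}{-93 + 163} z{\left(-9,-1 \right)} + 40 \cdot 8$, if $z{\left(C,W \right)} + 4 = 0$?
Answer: $\frac{1584}{5} \approx 316.8$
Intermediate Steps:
$z{\left(C,W \right)} = -4$ ($z{\left(C,W \right)} = -4 + 0 = -4$)
$\frac{-190 + 246}{-93 + 163} z{\left(-9,-1 \right)} + 40 \cdot 8 = \frac{-190 + 246}{-93 + 163} \left(-4\right) + 40 \cdot 8 = \frac{56}{70} \left(-4\right) + 320 = 56 \cdot \frac{1}{70} \left(-4\right) + 320 = \frac{4}{5} \left(-4\right) + 320 = - \frac{16}{5} + 320 = \frac{1584}{5}$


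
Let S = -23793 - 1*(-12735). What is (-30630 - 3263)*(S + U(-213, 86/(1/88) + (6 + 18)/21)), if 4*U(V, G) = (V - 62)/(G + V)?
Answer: 77196062721793/205972 ≈ 3.7479e+8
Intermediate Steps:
S = -11058 (S = -23793 + 12735 = -11058)
U(V, G) = (-62 + V)/(4*(G + V)) (U(V, G) = ((V - 62)/(G + V))/4 = ((-62 + V)/(G + V))/4 = (-62 + V)/(4*(G + V)))
(-30630 - 3263)*(S + U(-213, 86/(1/88) + (6 + 18)/21)) = (-30630 - 3263)*(-11058 + (-62 - 213)/(4*((86/(1/88) + (6 + 18)/21) - 213))) = -33893*(-11058 + (¼)*(-275)/((86/(1/88) + 24*(1/21)) - 213)) = -33893*(-11058 + (¼)*(-275)/((86*88 + 8/7) - 213)) = -33893*(-11058 + (¼)*(-275)/((7568 + 8/7) - 213)) = -33893*(-11058 + (¼)*(-275)/(52984/7 - 213)) = -33893*(-11058 + (¼)*(-275)/(51493/7)) = -33893*(-11058 + (¼)*(7/51493)*(-275)) = -33893*(-11058 - 1925/205972) = -33893*(-2277640301/205972) = 77196062721793/205972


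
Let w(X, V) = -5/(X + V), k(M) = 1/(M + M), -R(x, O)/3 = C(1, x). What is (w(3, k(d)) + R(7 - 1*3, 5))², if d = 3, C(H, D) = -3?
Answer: 19881/361 ≈ 55.072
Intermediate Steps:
R(x, O) = 9 (R(x, O) = -3*(-3) = 9)
k(M) = 1/(2*M)
w(X, V) = -5/(V + X)
(w(3, k(d)) + R(7 - 1*3, 5))² = (-5/((½)/3 + 3) + 9)² = (-5/((½)*(⅓) + 3) + 9)² = (-5/(⅙ + 3) + 9)² = (-5/19/6 + 9)² = (-5*6/19 + 9)² = (-30/19 + 9)² = (141/19)² = 19881/361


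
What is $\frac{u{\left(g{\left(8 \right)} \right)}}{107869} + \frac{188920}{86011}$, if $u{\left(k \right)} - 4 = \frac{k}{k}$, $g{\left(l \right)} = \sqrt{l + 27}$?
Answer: $\frac{20379041535}{9277920559} \approx 2.1965$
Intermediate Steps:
$g{\left(l \right)} = \sqrt{27 + l}$
$u{\left(k \right)} = 5$ ($u{\left(k \right)} = 4 + \frac{k}{k} = 4 + 1 = 5$)
$\frac{u{\left(g{\left(8 \right)} \right)}}{107869} + \frac{188920}{86011} = \frac{5}{107869} + \frac{188920}{86011} = \frac{20379041535}{9277920559}$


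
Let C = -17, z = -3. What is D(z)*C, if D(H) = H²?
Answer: -153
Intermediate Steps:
D(z)*C = (-3)²*(-17) = 9*(-17) = -153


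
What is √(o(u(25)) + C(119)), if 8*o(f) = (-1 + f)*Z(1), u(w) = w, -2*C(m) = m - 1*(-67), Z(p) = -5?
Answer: 6*I*√3 ≈ 10.392*I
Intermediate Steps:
C(m) = -67/2 - m/2 (C(m) = -(m - 1*(-67))/2 = -(m + 67)/2 = -(67 + m)/2 = -67/2 - m/2)
o(f) = 5/8 - 5*f/8 (o(f) = ((-1 + f)*(-5))/8 = (5 - 5*f)/8 = 5/8 - 5*f/8)
√(o(u(25)) + C(119)) = √((5/8 - 5/8*25) + (-67/2 - ½*119)) = √((5/8 - 125/8) + (-67/2 - 119/2)) = √(-15 - 93) = √(-108) = 6*I*√3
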